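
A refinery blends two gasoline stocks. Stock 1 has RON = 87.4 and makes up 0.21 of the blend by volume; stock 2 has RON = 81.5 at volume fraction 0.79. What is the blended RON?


Linear blending: RON_blend = sum(vi * RONi)
Contribution 1: 0.21 * 87.4 = 18.354
Contribution 2: 0.79 * 81.5 = 64.385
RON_blend = 18.354 + 64.385 = 82.739

82.739


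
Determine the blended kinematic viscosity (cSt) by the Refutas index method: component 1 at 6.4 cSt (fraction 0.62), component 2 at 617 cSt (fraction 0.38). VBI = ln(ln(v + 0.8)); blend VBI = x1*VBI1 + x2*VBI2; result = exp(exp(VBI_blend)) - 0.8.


Refutas method: VBN_i = 14.534*ln(ln(visc_i + 0.8)) + 10.975, blended linearly by mass fraction; since VBN is linear in VBI_i = ln(ln(visc_i + 0.8)) and the fractions sum to 1, blend VBI directly: visc = exp(exp(VBI_blend)) - 0.8
VBI_1 = ln(ln(6.4 + 0.8)) = 0.680103
VBI_2 = ln(ln(617 + 0.8)) = 1.86038
VBI_blend = 0.62 * 0.680103 + 0.38 * 1.86038 = 1.12861
visc_blend = exp(exp(1.12861)) - 0.8 = 21.21

21.21 cSt


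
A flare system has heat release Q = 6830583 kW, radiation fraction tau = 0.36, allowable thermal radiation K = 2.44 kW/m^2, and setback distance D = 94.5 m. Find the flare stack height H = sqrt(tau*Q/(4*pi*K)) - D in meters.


tau*Q/(4*pi*K) = 0.36 * 6830583 / (4 * pi * 2.44) = 80197.5
sqrt(80197.5) = 283.192
H = 283.192 - 94.5 = 188.7

188.7 m


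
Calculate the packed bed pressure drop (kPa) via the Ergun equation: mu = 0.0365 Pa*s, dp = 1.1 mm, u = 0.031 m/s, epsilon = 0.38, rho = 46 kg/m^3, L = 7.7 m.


dp = 1.1 mm = 0.0011 m
Viscous term = 150*0.0365*0.031*(1-0.38)^2 / (0.0011^2*0.38^3) = 982637
Inertial term = 1.75*46*0.031^2*(1-0.38) / (0.0011*0.38^3) = 794.635
dP/L = 982637 + 794.635 = 983432 Pa/m
dP = 983432 * 7.7 / 1000 = 7572 kPa

7572 kPa


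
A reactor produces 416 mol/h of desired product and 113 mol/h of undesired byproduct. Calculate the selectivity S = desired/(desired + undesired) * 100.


Selectivity = desired / (desired + undesired) * 100
Total products = 416 + 113 = 529 mol/h
S = 416 / 529 * 100
= 0.7864 * 100
= 78.64 %

78.64 %


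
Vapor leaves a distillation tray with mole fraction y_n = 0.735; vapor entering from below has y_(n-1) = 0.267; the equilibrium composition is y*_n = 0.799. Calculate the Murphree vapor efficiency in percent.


Murphree vapor efficiency: EMV = (y_n - y_(n-1)) / (y*_n - y_(n-1)) * 100
EMV = (0.735 - 0.267) / (0.799 - 0.267) * 100 = 0.468 / 0.532 * 100 = 87.97

87.97 %


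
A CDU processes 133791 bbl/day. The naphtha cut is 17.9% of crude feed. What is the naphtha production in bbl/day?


Crude throughput = 133791 bbl/day
Fraction yield = 17.9%
yield = throughput * fraction / 100
yield = 133791 * 17.9 / 100 = 23948.589

23948.589 bbl/day


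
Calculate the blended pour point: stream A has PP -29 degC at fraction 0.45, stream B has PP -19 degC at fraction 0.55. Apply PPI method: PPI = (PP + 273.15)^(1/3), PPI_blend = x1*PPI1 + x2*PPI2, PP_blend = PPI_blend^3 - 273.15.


PPI_1 = (-29 + 273.15)^(1/3) = 6.25008
PPI_2 = (-19 + 273.15)^(1/3) = 6.334272
PPI_blend = 0.45 * 6.25008 + 0.55 * 6.334272 = 6.296386
PP_blend = 6.296386^3 - 273.15 = 249.6169 - 273.15 = -23.53

-23.53 degC


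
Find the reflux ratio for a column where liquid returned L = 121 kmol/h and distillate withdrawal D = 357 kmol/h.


Reflux ratio definition: R = L / D (liquid returned / distillate withdrawn)
L = 121 kmol/h, D = 357 kmol/h
R = 121 / 357 = 0.3389

0.3389


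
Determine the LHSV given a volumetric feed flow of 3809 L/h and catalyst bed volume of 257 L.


LHSV = volumetric feed rate / catalyst volume
= 3809 L/h / 257 L
= 14.82 h^-1

14.82 h^-1


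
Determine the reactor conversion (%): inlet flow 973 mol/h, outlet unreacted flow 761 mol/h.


X = (F_in - F_out) / F_in * 100
Moles reacted = 973 - 761 = 212
X = 212 / 973 * 100
= 0.2179 * 100
= 21.79 %

21.79 %


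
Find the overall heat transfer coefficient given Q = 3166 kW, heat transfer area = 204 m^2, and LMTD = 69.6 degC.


From Q = U*A*LMTD, U = Q / (A * LMTD)
U = 3166 / (204 * 69.6) = 3166 / 14198.4 = 0.2230

0.2230 kW/(m^2*K)


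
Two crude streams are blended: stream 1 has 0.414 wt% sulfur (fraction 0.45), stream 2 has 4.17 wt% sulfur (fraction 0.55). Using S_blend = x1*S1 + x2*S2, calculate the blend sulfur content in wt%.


Linear sulfur blending: S_blend = x1*S1 + x2*S2
Contribution 1: 0.45 * 0.414 = 0.1863 wt%
Contribution 2: 0.55 * 4.17 = 2.2935 wt%
S_blend = 0.1863 + 2.2935 = 2.4798

2.4798 wt%


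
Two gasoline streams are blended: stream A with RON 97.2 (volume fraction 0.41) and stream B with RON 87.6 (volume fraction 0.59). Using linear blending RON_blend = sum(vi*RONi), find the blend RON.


Linear blending: RON_blend = sum(vi * RONi)
Contribution 1: 0.41 * 97.2 = 39.852
Contribution 2: 0.59 * 87.6 = 51.684
RON_blend = 39.852 + 51.684 = 91.536

91.536


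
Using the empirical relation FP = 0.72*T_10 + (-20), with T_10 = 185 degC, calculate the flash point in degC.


FP = 0.72 * 185 + (-20) = 113.2

113.2 degC


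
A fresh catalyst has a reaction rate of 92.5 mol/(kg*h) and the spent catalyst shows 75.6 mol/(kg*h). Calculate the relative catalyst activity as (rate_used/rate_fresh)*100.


Activity (%) = (rate_used / rate_fresh) * 100
rate_used = 75.6, rate_fresh = 92.5
= (75.6 / 92.5) * 100
= 0.8173 * 100 = 81.73

81.73 %


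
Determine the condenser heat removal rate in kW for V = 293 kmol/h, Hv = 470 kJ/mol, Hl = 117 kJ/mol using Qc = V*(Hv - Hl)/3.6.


Qc = 293 * (470 - 117) / 3.6 = 293 * 353 / 3.6 = 28730

28730 kW


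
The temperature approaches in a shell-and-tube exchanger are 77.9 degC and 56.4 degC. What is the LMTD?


LMTD = (dT1 - dT2) / ln(dT1/dT2)
= (77.9 - 56.4) / ln(77.9 / 56.4) = 21.5 / 0.322957 = 66.57

66.57 degC


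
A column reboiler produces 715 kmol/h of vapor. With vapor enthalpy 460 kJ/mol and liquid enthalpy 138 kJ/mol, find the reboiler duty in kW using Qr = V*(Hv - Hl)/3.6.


Qr = 715 * (460 - 138) / 3.6 = 715 * 322 / 3.6 = 63950

63950 kW


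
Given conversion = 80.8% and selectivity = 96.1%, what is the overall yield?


Overall yield = conversion (%) * selectivity (%) / 100
Conversion = 80.8%, Selectivity = 96.1%
Y = 80.8 * 96.1 / 100
= 77.6488 %

77.6488 %


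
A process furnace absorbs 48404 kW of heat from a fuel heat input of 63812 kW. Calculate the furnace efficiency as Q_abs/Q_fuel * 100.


Furnace efficiency = Q_absorbed / Q_fuel * 100
= 48404 / 63812 * 100 = 75.85

75.85 %


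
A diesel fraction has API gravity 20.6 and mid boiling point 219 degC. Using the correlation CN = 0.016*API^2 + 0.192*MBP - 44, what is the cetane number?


CN = 0.016 * 20.6^2 + 0.192 * 219 - 44
CN = 6.78976 + 42.048 - 44 = 4.83776

4.83776


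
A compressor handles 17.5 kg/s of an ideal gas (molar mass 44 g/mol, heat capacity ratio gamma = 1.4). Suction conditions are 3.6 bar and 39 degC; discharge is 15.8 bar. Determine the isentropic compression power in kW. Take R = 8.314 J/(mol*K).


Isentropic work: W = m*(gamma/(gamma-1))*(R*T1/MW)*((P2/P1)^((gamma-1)/gamma) - 1)
T1 = 39 + 273.15 = 312.15 K
Pressure ratio = 15.8 / 3.6 = 4.38889
Exponent = (1.4 - 1)/1.4 = 0.285714
(P2/P1)^exp - 1 = 4.38889^0.285714 - 1 = 0.525913
W = 17.5 * 1.4 / 0.4 * 8.314 * 312.15 / 44 * 0.525913 = 1900

1900 kW


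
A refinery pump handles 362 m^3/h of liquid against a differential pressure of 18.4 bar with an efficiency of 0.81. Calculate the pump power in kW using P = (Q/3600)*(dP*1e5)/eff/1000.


Q = 362 / 3600 = 0.100556 m^3/s
P = 0.100556 * (18.4 * 1e5) / 0.81 / 1000 = 228.4

228.4 kW


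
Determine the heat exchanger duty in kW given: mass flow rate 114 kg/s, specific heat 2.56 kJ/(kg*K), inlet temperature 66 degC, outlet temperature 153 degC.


Q = m_dot * cp * delta_T
delta_T = 153 - 66 = 87 K
Q = 114 * 2.56 * 87
= 291.84 * 87
= 25390.08 kW

25390.08 kW


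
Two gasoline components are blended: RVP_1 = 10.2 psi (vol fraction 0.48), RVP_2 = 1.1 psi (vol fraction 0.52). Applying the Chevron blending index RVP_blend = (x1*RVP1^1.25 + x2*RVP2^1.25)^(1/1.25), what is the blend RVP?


Chevron index: RVP_blend = (sum xi*RVPi^1.25)^(1/1.25)
RVP^1.25 terms: 0.48 * 10.2^1.25 + 0.52 * 1.1^1.25 = 9.33546
RVP_blend = 9.33546^(1/1.25) = 5.972

5.972 psi


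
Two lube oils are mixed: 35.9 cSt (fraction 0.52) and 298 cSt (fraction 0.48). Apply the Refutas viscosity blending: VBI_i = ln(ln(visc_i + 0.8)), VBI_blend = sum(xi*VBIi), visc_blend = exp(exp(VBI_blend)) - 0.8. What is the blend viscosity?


Refutas method: VBN_i = 14.534*ln(ln(visc_i + 0.8)) + 10.975, blended linearly by mass fraction; since VBN is linear in VBI_i = ln(ln(visc_i + 0.8)) and the fractions sum to 1, blend VBI directly: visc = exp(exp(VBI_blend)) - 0.8
VBI_1 = ln(ln(35.9 + 0.8)) = 1.2817
VBI_2 = ln(ln(298 + 0.8)) = 1.74043
VBI_blend = 0.52 * 1.2817 + 0.48 * 1.74043 = 1.50189
visc_blend = exp(exp(1.50189)) - 0.8 = 88.34

88.34 cSt


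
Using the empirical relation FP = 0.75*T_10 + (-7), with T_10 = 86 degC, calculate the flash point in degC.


FP = 0.75 * 86 + (-7) = 57.5

57.5 degC


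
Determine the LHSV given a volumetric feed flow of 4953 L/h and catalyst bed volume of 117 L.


LHSV = volumetric feed rate / catalyst volume
= 4953 L/h / 117 L
= 42.33 h^-1

42.33 h^-1


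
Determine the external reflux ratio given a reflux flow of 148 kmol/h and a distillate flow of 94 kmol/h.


Reflux ratio definition: R = L / D (liquid returned / distillate withdrawn)
L = 148 kmol/h, D = 94 kmol/h
R = 148 / 94 = 1.574

1.574


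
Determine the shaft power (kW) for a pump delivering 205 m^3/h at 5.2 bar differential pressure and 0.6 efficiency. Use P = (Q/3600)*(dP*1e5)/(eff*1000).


Q = 205 / 3600 = 0.0569444 m^3/s
P = 0.0569444 * (5.2 * 1e5) / 0.6 / 1000 = 49.35

49.35 kW


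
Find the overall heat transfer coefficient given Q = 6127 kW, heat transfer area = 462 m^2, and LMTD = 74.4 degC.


From Q = U*A*LMTD, U = Q / (A * LMTD)
U = 6127 / (462 * 74.4) = 6127 / 34372.8 = 0.1783

0.1783 kW/(m^2*K)


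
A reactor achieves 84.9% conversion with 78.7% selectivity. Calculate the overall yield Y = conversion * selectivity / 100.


Overall yield = conversion (%) * selectivity (%) / 100
Conversion = 84.9%, Selectivity = 78.7%
Y = 84.9 * 78.7 / 100
= 66.8163 %

66.8163 %


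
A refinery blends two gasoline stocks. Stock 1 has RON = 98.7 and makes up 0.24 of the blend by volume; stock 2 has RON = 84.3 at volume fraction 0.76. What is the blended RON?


Linear blending: RON_blend = sum(vi * RONi)
Contribution 1: 0.24 * 98.7 = 23.688
Contribution 2: 0.76 * 84.3 = 64.068
RON_blend = 23.688 + 64.068 = 87.756

87.756


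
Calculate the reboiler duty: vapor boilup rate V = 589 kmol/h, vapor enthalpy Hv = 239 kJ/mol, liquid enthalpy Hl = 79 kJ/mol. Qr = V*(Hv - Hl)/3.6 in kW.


Qr = 589 * (239 - 79) / 3.6 = 589 * 160 / 3.6 = 26180

26180 kW


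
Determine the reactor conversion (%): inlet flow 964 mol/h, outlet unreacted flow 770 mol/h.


X = (F_in - F_out) / F_in * 100
Moles reacted = 964 - 770 = 194
X = 194 / 964 * 100
= 0.2012 * 100
= 20.12 %

20.12 %


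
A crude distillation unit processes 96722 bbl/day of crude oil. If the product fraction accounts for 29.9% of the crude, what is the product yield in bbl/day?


Crude throughput = 96722 bbl/day
Fraction yield = 29.9%
yield = throughput * fraction / 100
yield = 96722 * 29.9 / 100 = 28919.878

28919.878 bbl/day


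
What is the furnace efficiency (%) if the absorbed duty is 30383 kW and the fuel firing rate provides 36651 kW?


Furnace efficiency = Q_absorbed / Q_fuel * 100
= 30383 / 36651 * 100 = 82.90

82.90 %


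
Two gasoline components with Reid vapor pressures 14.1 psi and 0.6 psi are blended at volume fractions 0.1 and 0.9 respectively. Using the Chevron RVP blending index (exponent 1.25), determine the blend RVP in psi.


Chevron index: RVP_blend = (sum xi*RVPi^1.25)^(1/1.25)
RVP^1.25 terms: 0.1 * 14.1^1.25 + 0.9 * 0.6^1.25 = 3.20753
RVP_blend = 3.20753^(1/1.25) = 2.541

2.541 psi


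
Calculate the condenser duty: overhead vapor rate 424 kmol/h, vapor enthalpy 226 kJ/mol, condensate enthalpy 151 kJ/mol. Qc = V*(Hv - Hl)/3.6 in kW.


Qc = 424 * (226 - 151) / 3.6 = 424 * 75 / 3.6 = 8833

8833 kW


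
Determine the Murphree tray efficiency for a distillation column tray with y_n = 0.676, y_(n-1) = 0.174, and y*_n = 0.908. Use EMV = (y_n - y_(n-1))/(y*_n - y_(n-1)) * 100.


Murphree vapor efficiency: EMV = (y_n - y_(n-1)) / (y*_n - y_(n-1)) * 100
EMV = (0.676 - 0.174) / (0.908 - 0.174) * 100 = 0.502 / 0.734 * 100 = 68.39

68.39 %


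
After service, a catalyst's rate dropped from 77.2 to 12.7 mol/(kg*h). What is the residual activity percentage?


Activity (%) = (rate_used / rate_fresh) * 100
rate_used = 12.7, rate_fresh = 77.2
= (12.7 / 77.2) * 100
= 0.1645 * 100 = 16.45

16.45 %


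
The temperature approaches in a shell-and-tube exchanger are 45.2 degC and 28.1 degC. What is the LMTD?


LMTD = (dT1 - dT2) / ln(dT1/dT2)
= (45.2 - 28.1) / ln(45.2 / 28.1) = 17.1 / 0.475328 = 35.98

35.98 degC


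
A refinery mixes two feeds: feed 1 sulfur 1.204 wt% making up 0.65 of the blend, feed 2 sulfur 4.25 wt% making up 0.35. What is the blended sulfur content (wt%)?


Linear sulfur blending: S_blend = x1*S1 + x2*S2
Contribution 1: 0.65 * 1.204 = 0.7826 wt%
Contribution 2: 0.35 * 4.25 = 1.4875 wt%
S_blend = 0.7826 + 1.4875 = 2.2701

2.2701 wt%


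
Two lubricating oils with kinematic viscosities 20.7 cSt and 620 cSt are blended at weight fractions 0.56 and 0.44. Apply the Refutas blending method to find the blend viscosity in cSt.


Refutas method: VBN_i = 14.534*ln(ln(visc_i + 0.8)) + 10.975, blended linearly by mass fraction; since VBN is linear in VBI_i = ln(ln(visc_i + 0.8)) and the fractions sum to 1, blend VBI directly: visc = exp(exp(VBI_blend)) - 0.8
VBI_1 = ln(ln(20.7 + 0.8)) = 1.12104
VBI_2 = ln(ln(620 + 0.8)) = 1.86113
VBI_blend = 0.56 * 1.12104 + 0.44 * 1.86113 = 1.44668
visc_blend = exp(exp(1.44668)) - 0.8 = 69.23

69.23 cSt


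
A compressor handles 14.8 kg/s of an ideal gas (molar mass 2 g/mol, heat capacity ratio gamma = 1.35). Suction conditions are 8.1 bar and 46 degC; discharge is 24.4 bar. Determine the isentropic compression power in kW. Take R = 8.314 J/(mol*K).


Isentropic work: W = m*(gamma/(gamma-1))*(R*T1/MW)*((P2/P1)^((gamma-1)/gamma) - 1)
T1 = 46 + 273.15 = 319.15 K
Pressure ratio = 24.4 / 8.1 = 3.01235
Exponent = (1.35 - 1)/1.35 = 0.259259
(P2/P1)^exp - 1 = 3.01235^0.259259 - 1 = 0.330946
W = 14.8 * 1.35 / 0.35 * 8.314 * 319.15 / 2 * 0.330946 = 25060

25060 kW


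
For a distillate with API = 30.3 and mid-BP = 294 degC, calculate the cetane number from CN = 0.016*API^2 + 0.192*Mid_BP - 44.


CN = 0.016 * 30.3^2 + 0.192 * 294 - 44
CN = 14.68944 + 56.448 - 44 = 27.13744

27.13744


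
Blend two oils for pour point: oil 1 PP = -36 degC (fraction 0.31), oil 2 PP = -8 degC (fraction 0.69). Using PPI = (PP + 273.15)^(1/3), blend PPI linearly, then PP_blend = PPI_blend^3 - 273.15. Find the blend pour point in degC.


PPI_1 = (-36 + 273.15)^(1/3) = 6.189768
PPI_2 = (-8 + 273.15)^(1/3) = 6.42437
PPI_blend = 0.31 * 6.189768 + 0.69 * 6.42437 = 6.351643
PP_blend = 6.351643^3 - 273.15 = 256.2467 - 273.15 = -16.9

-16.9 degC


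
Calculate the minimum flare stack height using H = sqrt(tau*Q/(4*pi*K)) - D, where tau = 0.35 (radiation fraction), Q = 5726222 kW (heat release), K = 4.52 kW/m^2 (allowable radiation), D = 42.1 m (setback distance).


tau*Q/(4*pi*K) = 0.35 * 5726222 / (4 * pi * 4.52) = 35284.8
sqrt(35284.8) = 187.842
H = 187.842 - 42.1 = 145.7

145.7 m


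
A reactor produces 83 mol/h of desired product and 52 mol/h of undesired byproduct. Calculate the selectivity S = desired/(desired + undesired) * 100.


Selectivity = desired / (desired + undesired) * 100
Total products = 83 + 52 = 135 mol/h
S = 83 / 135 * 100
= 0.6148 * 100
= 61.48 %

61.48 %


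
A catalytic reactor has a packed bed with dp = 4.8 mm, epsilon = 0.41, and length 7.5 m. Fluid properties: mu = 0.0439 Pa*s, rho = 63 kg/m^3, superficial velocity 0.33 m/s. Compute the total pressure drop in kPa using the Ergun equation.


dp = 4.8 mm = 0.0048 m
Viscous term = 150*0.0439*0.33*(1-0.41)^2 / (0.0048^2*0.41^3) = 476365
Inertial term = 1.75*63*0.33^2*(1-0.41) / (0.0048*0.41^3) = 21412.4
dP/L = 476365 + 21412.4 = 497777 Pa/m
dP = 497777 * 7.5 / 1000 = 3733 kPa

3733 kPa


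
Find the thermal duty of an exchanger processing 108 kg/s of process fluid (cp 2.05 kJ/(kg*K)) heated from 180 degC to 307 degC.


Q = m_dot * cp * delta_T
delta_T = 307 - 180 = 127 K
Q = 108 * 2.05 * 127
= 221.4 * 127
= 28117.8 kW

28117.8 kW


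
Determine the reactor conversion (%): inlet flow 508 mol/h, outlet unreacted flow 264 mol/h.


X = (F_in - F_out) / F_in * 100
Moles reacted = 508 - 264 = 244
X = 244 / 508 * 100
= 0.4803 * 100
= 48.03 %

48.03 %


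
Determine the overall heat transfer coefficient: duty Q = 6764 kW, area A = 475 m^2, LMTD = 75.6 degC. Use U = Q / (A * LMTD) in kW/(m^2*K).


From Q = U*A*LMTD, U = Q / (A * LMTD)
U = 6764 / (475 * 75.6) = 6764 / 35910 = 0.1884

0.1884 kW/(m^2*K)


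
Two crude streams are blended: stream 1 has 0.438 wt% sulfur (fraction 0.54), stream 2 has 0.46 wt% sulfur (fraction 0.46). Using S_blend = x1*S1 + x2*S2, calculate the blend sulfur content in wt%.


Linear sulfur blending: S_blend = x1*S1 + x2*S2
Contribution 1: 0.54 * 0.438 = 0.23652 wt%
Contribution 2: 0.46 * 0.46 = 0.2116 wt%
S_blend = 0.23652 + 0.2116 = 0.44812

0.44812 wt%


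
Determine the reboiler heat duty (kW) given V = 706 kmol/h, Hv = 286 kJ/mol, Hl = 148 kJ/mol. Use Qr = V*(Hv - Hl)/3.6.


Qr = 706 * (286 - 148) / 3.6 = 706 * 138 / 3.6 = 27060

27060 kW


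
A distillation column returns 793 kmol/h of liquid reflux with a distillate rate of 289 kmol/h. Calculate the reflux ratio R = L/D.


Reflux ratio definition: R = L / D (liquid returned / distillate withdrawn)
L = 793 kmol/h, D = 289 kmol/h
R = 793 / 289 = 2.744

2.744


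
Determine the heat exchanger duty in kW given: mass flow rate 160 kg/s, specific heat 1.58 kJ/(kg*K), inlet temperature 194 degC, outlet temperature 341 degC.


Q = m_dot * cp * delta_T
delta_T = 341 - 194 = 147 K
Q = 160 * 1.58 * 147
= 252.8 * 147
= 37161.6 kW

37161.6 kW


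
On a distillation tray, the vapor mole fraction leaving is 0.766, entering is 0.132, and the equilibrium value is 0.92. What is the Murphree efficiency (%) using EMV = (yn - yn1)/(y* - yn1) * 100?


Murphree vapor efficiency: EMV = (y_n - y_(n-1)) / (y*_n - y_(n-1)) * 100
EMV = (0.766 - 0.132) / (0.92 - 0.132) * 100 = 0.634 / 0.788 * 100 = 80.46

80.46 %


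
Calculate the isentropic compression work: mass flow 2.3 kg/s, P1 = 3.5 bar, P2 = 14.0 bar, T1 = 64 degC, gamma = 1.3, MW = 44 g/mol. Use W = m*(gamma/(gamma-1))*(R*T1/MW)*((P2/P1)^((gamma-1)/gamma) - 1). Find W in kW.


Isentropic work: W = m*(gamma/(gamma-1))*(R*T1/MW)*((P2/P1)^((gamma-1)/gamma) - 1)
T1 = 64 + 273.15 = 337.15 K
Pressure ratio = 14.0 / 3.5 = 4
Exponent = (1.3 - 1)/1.3 = 0.230769
(P2/P1)^exp - 1 = 4^0.230769 - 1 = 0.377009
W = 2.3 * 1.3 / 0.3 * 8.314 * 337.15 / 44 * 0.377009 = 239.4

239.4 kW


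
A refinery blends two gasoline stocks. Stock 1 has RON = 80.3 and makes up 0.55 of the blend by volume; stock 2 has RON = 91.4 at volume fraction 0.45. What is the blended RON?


Linear blending: RON_blend = sum(vi * RONi)
Contribution 1: 0.55 * 80.3 = 44.165
Contribution 2: 0.45 * 91.4 = 41.13
RON_blend = 44.165 + 41.13 = 85.295

85.295


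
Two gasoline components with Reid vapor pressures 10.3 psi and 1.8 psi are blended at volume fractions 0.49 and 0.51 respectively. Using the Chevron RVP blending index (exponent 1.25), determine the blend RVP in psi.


Chevron index: RVP_blend = (sum xi*RVPi^1.25)^(1/1.25)
RVP^1.25 terms: 0.49 * 10.3^1.25 + 0.51 * 1.8^1.25 = 10.1049
RVP_blend = 10.1049^(1/1.25) = 6.362

6.362 psi


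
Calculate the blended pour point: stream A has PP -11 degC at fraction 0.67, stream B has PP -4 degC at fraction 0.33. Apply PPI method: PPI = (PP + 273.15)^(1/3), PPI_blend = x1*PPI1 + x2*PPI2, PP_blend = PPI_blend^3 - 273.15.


PPI_1 = (-11 + 273.15)^(1/3) = 6.400049
PPI_2 = (-4 + 273.15)^(1/3) = 6.456514
PPI_blend = 0.67 * 6.400049 + 0.33 * 6.456514 = 6.418682
PP_blend = 6.418682^3 - 273.15 = 264.4464 - 273.15 = -8.7

-8.7 degC


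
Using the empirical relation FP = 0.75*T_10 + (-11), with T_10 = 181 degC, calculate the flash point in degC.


FP = 0.75 * 181 + (-11) = 124.75

124.75 degC


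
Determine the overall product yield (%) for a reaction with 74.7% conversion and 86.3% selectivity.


Overall yield = conversion (%) * selectivity (%) / 100
Conversion = 74.7%, Selectivity = 86.3%
Y = 74.7 * 86.3 / 100
= 64.4661 %

64.4661 %


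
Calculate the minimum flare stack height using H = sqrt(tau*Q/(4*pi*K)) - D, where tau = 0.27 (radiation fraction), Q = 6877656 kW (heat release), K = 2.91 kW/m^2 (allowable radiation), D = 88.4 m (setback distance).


tau*Q/(4*pi*K) = 0.27 * 6877656 / (4 * pi * 2.91) = 50781
sqrt(50781) = 225.346
H = 225.346 - 88.4 = 136.9

136.9 m


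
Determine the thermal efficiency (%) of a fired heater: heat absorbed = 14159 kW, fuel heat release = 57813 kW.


Furnace efficiency = Q_absorbed / Q_fuel * 100
= 14159 / 57813 * 100 = 24.49

24.49 %


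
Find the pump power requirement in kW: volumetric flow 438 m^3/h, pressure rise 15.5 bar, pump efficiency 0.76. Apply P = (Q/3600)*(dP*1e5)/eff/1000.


Q = 438 / 3600 = 0.121667 m^3/s
P = 0.121667 * (15.5 * 1e5) / 0.76 / 1000 = 248.1

248.1 kW


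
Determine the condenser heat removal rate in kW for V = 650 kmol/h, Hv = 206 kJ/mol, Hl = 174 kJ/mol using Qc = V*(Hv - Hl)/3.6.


Qc = 650 * (206 - 174) / 3.6 = 650 * 32 / 3.6 = 5778

5778 kW


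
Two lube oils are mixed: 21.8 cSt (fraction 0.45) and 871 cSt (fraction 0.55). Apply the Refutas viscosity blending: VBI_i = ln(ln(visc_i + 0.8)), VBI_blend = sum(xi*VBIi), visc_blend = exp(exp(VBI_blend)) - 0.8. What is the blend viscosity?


Refutas method: VBN_i = 14.534*ln(ln(visc_i + 0.8)) + 10.975, blended linearly by mass fraction; since VBN is linear in VBI_i = ln(ln(visc_i + 0.8)) and the fractions sum to 1, blend VBI directly: visc = exp(exp(VBI_blend)) - 0.8
VBI_1 = ln(ln(21.8 + 0.8)) = 1.13718
VBI_2 = ln(ln(871 + 0.8)) = 1.91258
VBI_blend = 0.45 * 1.13718 + 0.55 * 1.91258 = 1.56365
visc_blend = exp(exp(1.56365)) - 0.8 = 117.9

117.9 cSt


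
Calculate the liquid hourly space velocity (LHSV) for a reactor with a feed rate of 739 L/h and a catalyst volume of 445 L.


LHSV = volumetric feed rate / catalyst volume
= 739 L/h / 445 L
= 1.661 h^-1

1.661 h^-1


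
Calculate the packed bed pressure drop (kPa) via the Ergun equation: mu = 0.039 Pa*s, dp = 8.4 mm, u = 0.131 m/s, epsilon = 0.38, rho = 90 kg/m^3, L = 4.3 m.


dp = 8.4 mm = 0.0084 m
Viscous term = 150*0.039*0.131*(1-0.38)^2 / (0.0084^2*0.38^3) = 76085.4
Inertial term = 1.75*90*0.131^2*(1-0.38) / (0.0084*0.38^3) = 3635.67
dP/L = 76085.4 + 3635.67 = 79721.1 Pa/m
dP = 79721.1 * 4.3 / 1000 = 342.8 kPa

342.8 kPa


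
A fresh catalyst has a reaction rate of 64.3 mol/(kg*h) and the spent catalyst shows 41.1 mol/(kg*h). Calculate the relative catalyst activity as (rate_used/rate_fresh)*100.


Activity (%) = (rate_used / rate_fresh) * 100
rate_used = 41.1, rate_fresh = 64.3
= (41.1 / 64.3) * 100
= 0.6392 * 100 = 63.92

63.92 %


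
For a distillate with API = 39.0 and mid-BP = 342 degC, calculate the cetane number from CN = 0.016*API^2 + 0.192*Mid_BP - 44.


CN = 0.016 * 39.0^2 + 0.192 * 342 - 44
CN = 24.336 + 65.664 - 44 = 46

46


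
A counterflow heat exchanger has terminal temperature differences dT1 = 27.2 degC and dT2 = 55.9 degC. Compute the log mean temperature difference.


LMTD = (dT1 - dT2) / ln(dT1/dT2)
= (27.2 - 55.9) / ln(27.2 / 55.9) = -28.7 / -0.720347 = 39.84

39.84 degC


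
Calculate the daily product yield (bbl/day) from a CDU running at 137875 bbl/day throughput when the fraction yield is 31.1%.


Crude throughput = 137875 bbl/day
Fraction yield = 31.1%
yield = throughput * fraction / 100
yield = 137875 * 31.1 / 100 = 42879.125

42879.125 bbl/day


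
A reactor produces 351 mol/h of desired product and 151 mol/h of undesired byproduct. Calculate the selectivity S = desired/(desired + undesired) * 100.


Selectivity = desired / (desired + undesired) * 100
Total products = 351 + 151 = 502 mol/h
S = 351 / 502 * 100
= 0.6992 * 100
= 69.92 %

69.92 %


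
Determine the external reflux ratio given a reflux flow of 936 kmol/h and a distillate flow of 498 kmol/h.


Reflux ratio definition: R = L / D (liquid returned / distillate withdrawn)
L = 936 kmol/h, D = 498 kmol/h
R = 936 / 498 = 1.880

1.880


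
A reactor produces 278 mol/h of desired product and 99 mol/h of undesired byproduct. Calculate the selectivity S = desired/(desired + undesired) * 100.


Selectivity = desired / (desired + undesired) * 100
Total products = 278 + 99 = 377 mol/h
S = 278 / 377 * 100
= 0.7374 * 100
= 73.74 %

73.74 %


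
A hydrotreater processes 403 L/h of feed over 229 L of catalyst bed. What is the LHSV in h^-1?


LHSV = volumetric feed rate / catalyst volume
= 403 L/h / 229 L
= 1.760 h^-1

1.760 h^-1


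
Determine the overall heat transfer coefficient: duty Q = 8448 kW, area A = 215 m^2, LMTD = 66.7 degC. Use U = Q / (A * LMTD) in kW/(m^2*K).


From Q = U*A*LMTD, U = Q / (A * LMTD)
U = 8448 / (215 * 66.7) = 8448 / 14340.5 = 0.5891

0.5891 kW/(m^2*K)


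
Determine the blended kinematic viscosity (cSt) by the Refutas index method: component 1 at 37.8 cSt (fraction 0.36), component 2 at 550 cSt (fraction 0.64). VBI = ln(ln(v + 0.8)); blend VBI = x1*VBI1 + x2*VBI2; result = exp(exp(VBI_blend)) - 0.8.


Refutas method: VBN_i = 14.534*ln(ln(visc_i + 0.8)) + 10.975, blended linearly by mass fraction; since VBN is linear in VBI_i = ln(ln(visc_i + 0.8)) and the fractions sum to 1, blend VBI directly: visc = exp(exp(VBI_blend)) - 0.8
VBI_1 = ln(ln(37.8 + 0.8)) = 1.29562
VBI_2 = ln(ln(550 + 0.8)) = 1.84235
VBI_blend = 0.36 * 1.29562 + 0.64 * 1.84235 = 1.64553
visc_blend = exp(exp(1.64553)) - 0.8 = 177.6

177.6 cSt


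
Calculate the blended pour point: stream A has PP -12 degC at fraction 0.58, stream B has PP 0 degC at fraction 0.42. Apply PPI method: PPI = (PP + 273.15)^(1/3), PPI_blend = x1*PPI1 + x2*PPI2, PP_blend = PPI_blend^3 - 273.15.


PPI_1 = (-12 + 273.15)^(1/3) = 6.391901
PPI_2 = (0 + 273.15)^(1/3) = 6.488342
PPI_blend = 0.58 * 6.391901 + 0.42 * 6.488342 = 6.432406
PP_blend = 6.432406^3 - 273.15 = 266.1462 - 273.15 = -7

-7 degC


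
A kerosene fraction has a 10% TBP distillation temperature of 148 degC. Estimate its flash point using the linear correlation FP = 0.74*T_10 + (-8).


FP = 0.74 * 148 + (-8) = 101.52

101.52 degC


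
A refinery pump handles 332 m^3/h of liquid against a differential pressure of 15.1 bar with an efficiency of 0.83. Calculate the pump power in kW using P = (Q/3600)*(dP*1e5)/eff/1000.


Q = 332 / 3600 = 0.0922222 m^3/s
P = 0.0922222 * (15.1 * 1e5) / 0.83 / 1000 = 167.8

167.8 kW


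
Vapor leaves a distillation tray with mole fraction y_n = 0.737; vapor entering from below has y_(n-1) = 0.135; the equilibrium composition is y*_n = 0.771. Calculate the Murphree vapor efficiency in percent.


Murphree vapor efficiency: EMV = (y_n - y_(n-1)) / (y*_n - y_(n-1)) * 100
EMV = (0.737 - 0.135) / (0.771 - 0.135) * 100 = 0.602 / 0.636 * 100 = 94.65

94.65 %


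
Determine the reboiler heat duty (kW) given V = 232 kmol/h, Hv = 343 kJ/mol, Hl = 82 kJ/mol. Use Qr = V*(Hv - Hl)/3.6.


Qr = 232 * (343 - 82) / 3.6 = 232 * 261 / 3.6 = 16820

16820 kW


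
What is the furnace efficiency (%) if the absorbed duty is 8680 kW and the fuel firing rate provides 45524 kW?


Furnace efficiency = Q_absorbed / Q_fuel * 100
= 8680 / 45524 * 100 = 19.07

19.07 %


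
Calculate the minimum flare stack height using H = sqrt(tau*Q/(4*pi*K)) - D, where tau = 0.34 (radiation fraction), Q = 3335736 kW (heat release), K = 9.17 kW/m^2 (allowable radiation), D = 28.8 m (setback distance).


tau*Q/(4*pi*K) = 0.34 * 3335736 / (4 * pi * 9.17) = 9842.18
sqrt(9842.18) = 99.2078
H = 99.2078 - 28.8 = 70.41

70.41 m


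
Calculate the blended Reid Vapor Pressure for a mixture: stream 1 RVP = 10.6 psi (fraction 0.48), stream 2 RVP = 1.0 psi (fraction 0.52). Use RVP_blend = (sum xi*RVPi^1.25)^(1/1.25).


Chevron index: RVP_blend = (sum xi*RVPi^1.25)^(1/1.25)
RVP^1.25 terms: 0.48 * 10.6^1.25 + 0.52 * 1.0^1.25 = 9.70065
RVP_blend = 9.70065^(1/1.25) = 6.158

6.158 psi


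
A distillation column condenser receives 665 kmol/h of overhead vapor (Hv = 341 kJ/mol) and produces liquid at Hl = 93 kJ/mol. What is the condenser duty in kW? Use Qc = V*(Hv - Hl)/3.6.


Qc = 665 * (341 - 93) / 3.6 = 665 * 248 / 3.6 = 45810

45810 kW


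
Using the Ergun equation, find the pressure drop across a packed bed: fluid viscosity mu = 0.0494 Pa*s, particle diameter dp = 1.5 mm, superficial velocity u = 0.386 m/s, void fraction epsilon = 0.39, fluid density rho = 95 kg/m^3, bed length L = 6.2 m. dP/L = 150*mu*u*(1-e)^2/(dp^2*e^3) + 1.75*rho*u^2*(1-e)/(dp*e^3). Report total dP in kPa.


dp = 1.5 mm = 0.0015 m
Viscous term = 150*0.0494*0.386*(1-0.39)^2 / (0.0015^2*0.39^3) = 7974230
Inertial term = 1.75*95*0.386^2*(1-0.39) / (0.0015*0.39^3) = 169817
dP/L = 7974230 + 169817 = 8144050 Pa/m
dP = 8144050 * 6.2 / 1000 = 50490 kPa

50490 kPa


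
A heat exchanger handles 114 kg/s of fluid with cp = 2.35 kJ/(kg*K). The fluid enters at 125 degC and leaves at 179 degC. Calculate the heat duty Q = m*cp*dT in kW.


Q = m_dot * cp * delta_T
delta_T = 179 - 125 = 54 K
Q = 114 * 2.35 * 54
= 267.9 * 54
= 14466.6 kW

14466.6 kW


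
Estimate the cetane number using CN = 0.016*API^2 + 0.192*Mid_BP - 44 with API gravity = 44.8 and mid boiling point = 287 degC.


CN = 0.016 * 44.8^2 + 0.192 * 287 - 44
CN = 32.11264 + 55.104 - 44 = 43.21664

43.21664


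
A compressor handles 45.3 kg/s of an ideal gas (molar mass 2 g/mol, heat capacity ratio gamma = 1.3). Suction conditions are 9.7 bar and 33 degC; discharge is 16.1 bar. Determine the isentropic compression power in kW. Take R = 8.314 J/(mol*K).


Isentropic work: W = m*(gamma/(gamma-1))*(R*T1/MW)*((P2/P1)^((gamma-1)/gamma) - 1)
T1 = 33 + 273.15 = 306.15 K
Pressure ratio = 16.1 / 9.7 = 1.65979
Exponent = (1.3 - 1)/1.3 = 0.230769
(P2/P1)^exp - 1 = 1.65979^0.230769 - 1 = 0.124039
W = 45.3 * 1.3 / 0.3 * 8.314 * 306.15 / 2 * 0.124039 = 30990

30990 kW


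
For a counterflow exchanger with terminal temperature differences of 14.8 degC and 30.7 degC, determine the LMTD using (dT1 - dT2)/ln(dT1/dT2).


LMTD = (dT1 - dT2) / ln(dT1/dT2)
= (14.8 - 30.7) / ln(14.8 / 30.7) = -15.9 / -0.729635 = 21.79

21.79 degC


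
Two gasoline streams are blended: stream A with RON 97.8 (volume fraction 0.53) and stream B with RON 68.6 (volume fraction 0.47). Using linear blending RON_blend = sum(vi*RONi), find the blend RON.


Linear blending: RON_blend = sum(vi * RONi)
Contribution 1: 0.53 * 97.8 = 51.834
Contribution 2: 0.47 * 68.6 = 32.242
RON_blend = 51.834 + 32.242 = 84.076

84.076


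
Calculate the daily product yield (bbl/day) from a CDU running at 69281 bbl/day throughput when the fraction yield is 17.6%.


Crude throughput = 69281 bbl/day
Fraction yield = 17.6%
yield = throughput * fraction / 100
yield = 69281 * 17.6 / 100 = 12193.456

12193.456 bbl/day


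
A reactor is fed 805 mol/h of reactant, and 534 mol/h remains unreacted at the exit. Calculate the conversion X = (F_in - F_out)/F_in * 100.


X = (F_in - F_out) / F_in * 100
Moles reacted = 805 - 534 = 271
X = 271 / 805 * 100
= 0.3366 * 100
= 33.66 %

33.66 %


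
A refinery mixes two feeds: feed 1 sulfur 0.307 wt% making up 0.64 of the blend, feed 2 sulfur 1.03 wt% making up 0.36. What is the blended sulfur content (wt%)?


Linear sulfur blending: S_blend = x1*S1 + x2*S2
Contribution 1: 0.64 * 0.307 = 0.19648 wt%
Contribution 2: 0.36 * 1.03 = 0.3708 wt%
S_blend = 0.19648 + 0.3708 = 0.56728

0.56728 wt%


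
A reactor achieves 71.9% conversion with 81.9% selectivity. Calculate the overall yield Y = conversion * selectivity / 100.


Overall yield = conversion (%) * selectivity (%) / 100
Conversion = 71.9%, Selectivity = 81.9%
Y = 71.9 * 81.9 / 100
= 58.8861 %

58.8861 %


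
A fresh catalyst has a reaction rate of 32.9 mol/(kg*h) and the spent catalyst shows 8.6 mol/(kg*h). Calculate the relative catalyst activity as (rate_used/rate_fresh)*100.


Activity (%) = (rate_used / rate_fresh) * 100
rate_used = 8.6, rate_fresh = 32.9
= (8.6 / 32.9) * 100
= 0.2614 * 100 = 26.14

26.14 %


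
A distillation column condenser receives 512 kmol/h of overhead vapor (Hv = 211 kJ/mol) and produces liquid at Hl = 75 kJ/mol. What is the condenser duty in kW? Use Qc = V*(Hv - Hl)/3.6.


Qc = 512 * (211 - 75) / 3.6 = 512 * 136 / 3.6 = 19340

19340 kW


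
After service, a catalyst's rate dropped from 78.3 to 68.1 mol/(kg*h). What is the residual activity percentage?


Activity (%) = (rate_used / rate_fresh) * 100
rate_used = 68.1, rate_fresh = 78.3
= (68.1 / 78.3) * 100
= 0.8697 * 100 = 86.97

86.97 %


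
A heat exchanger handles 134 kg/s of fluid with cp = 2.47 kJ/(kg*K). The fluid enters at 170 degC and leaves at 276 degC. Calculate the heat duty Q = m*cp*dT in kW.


Q = m_dot * cp * delta_T
delta_T = 276 - 170 = 106 K
Q = 134 * 2.47 * 106
= 330.98 * 106
= 35083.88 kW

35083.88 kW


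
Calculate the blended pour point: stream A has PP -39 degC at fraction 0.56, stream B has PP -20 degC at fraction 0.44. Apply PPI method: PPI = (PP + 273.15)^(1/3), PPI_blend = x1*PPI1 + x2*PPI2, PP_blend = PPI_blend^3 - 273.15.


PPI_1 = (-39 + 273.15)^(1/3) = 6.163557
PPI_2 = (-20 + 273.15)^(1/3) = 6.325953
PPI_blend = 0.56 * 6.163557 + 0.44 * 6.325953 = 6.235011
PP_blend = 6.235011^3 - 273.15 = 242.3883 - 273.15 = -30.76

-30.76 degC


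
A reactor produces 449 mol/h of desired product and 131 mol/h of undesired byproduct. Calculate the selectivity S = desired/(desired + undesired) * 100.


Selectivity = desired / (desired + undesired) * 100
Total products = 449 + 131 = 580 mol/h
S = 449 / 580 * 100
= 0.7741 * 100
= 77.41 %

77.41 %


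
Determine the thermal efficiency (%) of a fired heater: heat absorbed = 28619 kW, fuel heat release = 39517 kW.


Furnace efficiency = Q_absorbed / Q_fuel * 100
= 28619 / 39517 * 100 = 72.42

72.42 %


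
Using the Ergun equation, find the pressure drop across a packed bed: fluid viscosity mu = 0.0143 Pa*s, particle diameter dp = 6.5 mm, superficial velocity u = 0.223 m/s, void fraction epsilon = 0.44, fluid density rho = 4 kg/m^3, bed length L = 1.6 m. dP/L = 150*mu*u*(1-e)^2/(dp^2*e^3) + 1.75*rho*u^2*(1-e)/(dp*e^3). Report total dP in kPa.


dp = 6.5 mm = 0.0065 m
Viscous term = 150*0.0143*0.223*(1-0.44)^2 / (0.0065^2*0.44^3) = 41679.6
Inertial term = 1.75*4*0.223^2*(1-0.44) / (0.0065*0.44^3) = 352.066
dP/L = 41679.6 + 352.066 = 42031.7 Pa/m
dP = 42031.7 * 1.6 / 1000 = 67.25 kPa

67.25 kPa


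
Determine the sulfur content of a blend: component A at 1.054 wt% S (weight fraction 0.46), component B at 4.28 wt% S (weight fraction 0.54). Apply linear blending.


Linear sulfur blending: S_blend = x1*S1 + x2*S2
Contribution 1: 0.46 * 1.054 = 0.48484 wt%
Contribution 2: 0.54 * 4.28 = 2.3112 wt%
S_blend = 0.48484 + 2.3112 = 2.79604

2.79604 wt%


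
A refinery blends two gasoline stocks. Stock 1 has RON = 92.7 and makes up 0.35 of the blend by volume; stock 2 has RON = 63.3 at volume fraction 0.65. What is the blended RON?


Linear blending: RON_blend = sum(vi * RONi)
Contribution 1: 0.35 * 92.7 = 32.445
Contribution 2: 0.65 * 63.3 = 41.145
RON_blend = 32.445 + 41.145 = 73.59

73.59


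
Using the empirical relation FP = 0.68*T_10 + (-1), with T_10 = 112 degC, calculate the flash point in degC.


FP = 0.68 * 112 + (-1) = 75.16

75.16 degC


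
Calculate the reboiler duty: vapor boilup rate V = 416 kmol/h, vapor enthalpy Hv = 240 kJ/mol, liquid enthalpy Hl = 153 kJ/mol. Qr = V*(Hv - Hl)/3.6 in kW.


Qr = 416 * (240 - 153) / 3.6 = 416 * 87 / 3.6 = 10050

10050 kW


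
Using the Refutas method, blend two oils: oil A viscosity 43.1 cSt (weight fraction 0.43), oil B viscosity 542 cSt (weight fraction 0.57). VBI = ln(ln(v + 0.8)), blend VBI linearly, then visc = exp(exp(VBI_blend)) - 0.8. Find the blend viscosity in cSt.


Refutas method: VBN_i = 14.534*ln(ln(visc_i + 0.8)) + 10.975, blended linearly by mass fraction; since VBN is linear in VBI_i = ln(ln(visc_i + 0.8)) and the fractions sum to 1, blend VBI directly: visc = exp(exp(VBI_blend)) - 0.8
VBI_1 = ln(ln(43.1 + 0.8)) = 1.33023
VBI_2 = ln(ln(542 + 0.8)) = 1.84003
VBI_blend = 0.43 * 1.33023 + 0.57 * 1.84003 = 1.62082
visc_blend = exp(exp(1.62082)) - 0.8 = 156.4

156.4 cSt


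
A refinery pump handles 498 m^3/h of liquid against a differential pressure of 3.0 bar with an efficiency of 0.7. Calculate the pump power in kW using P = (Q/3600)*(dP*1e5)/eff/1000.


Q = 498 / 3600 = 0.138333 m^3/s
P = 0.138333 * (3.0 * 1e5) / 0.7 / 1000 = 59.29

59.29 kW


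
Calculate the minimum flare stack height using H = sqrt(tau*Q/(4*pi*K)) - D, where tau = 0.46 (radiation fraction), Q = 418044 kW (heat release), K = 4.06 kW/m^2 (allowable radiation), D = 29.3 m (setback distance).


tau*Q/(4*pi*K) = 0.46 * 418044 / (4 * pi * 4.06) = 3769.15
sqrt(3769.15) = 61.3934
H = 61.3934 - 29.3 = 32.09

32.09 m


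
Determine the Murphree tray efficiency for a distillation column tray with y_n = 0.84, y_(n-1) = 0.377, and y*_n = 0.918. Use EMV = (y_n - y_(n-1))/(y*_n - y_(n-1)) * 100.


Murphree vapor efficiency: EMV = (y_n - y_(n-1)) / (y*_n - y_(n-1)) * 100
EMV = (0.84 - 0.377) / (0.918 - 0.377) * 100 = 0.463 / 0.541 * 100 = 85.58

85.58 %


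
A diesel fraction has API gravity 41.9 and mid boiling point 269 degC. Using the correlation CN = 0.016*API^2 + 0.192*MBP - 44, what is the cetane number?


CN = 0.016 * 41.9^2 + 0.192 * 269 - 44
CN = 28.08976 + 51.648 - 44 = 35.73776

35.73776


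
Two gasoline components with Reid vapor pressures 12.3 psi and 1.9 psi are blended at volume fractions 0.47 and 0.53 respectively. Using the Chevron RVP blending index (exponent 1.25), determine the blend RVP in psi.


Chevron index: RVP_blend = (sum xi*RVPi^1.25)^(1/1.25)
RVP^1.25 terms: 0.47 * 12.3^1.25 + 0.53 * 1.9^1.25 = 12.0086
RVP_blend = 12.0086^(1/1.25) = 7.305

7.305 psi


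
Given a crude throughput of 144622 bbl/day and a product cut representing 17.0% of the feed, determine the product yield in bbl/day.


Crude throughput = 144622 bbl/day
Fraction yield = 17.0%
yield = throughput * fraction / 100
yield = 144622 * 17.0 / 100 = 24585.74

24585.74 bbl/day


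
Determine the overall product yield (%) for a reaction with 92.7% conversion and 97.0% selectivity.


Overall yield = conversion (%) * selectivity (%) / 100
Conversion = 92.7%, Selectivity = 97.0%
Y = 92.7 * 97.0 / 100
= 89.919 %

89.919 %


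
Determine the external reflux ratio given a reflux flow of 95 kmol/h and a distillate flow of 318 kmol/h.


Reflux ratio definition: R = L / D (liquid returned / distillate withdrawn)
L = 95 kmol/h, D = 318 kmol/h
R = 95 / 318 = 0.2987

0.2987


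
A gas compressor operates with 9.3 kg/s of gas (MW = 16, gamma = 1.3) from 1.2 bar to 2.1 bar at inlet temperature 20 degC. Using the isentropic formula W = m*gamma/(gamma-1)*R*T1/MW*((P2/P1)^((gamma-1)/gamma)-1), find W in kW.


Isentropic work: W = m*(gamma/(gamma-1))*(R*T1/MW)*((P2/P1)^((gamma-1)/gamma) - 1)
T1 = 20 + 273.15 = 293.15 K
Pressure ratio = 2.1 / 1.2 = 1.75
Exponent = (1.3 - 1)/1.3 = 0.230769
(P2/P1)^exp - 1 = 1.75^0.230769 - 1 = 0.137852
W = 9.3 * 1.3 / 0.3 * 8.314 * 293.15 / 16 * 0.137852 = 846.2

846.2 kW


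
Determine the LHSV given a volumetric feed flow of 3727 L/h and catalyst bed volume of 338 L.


LHSV = volumetric feed rate / catalyst volume
= 3727 L/h / 338 L
= 11.03 h^-1

11.03 h^-1
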